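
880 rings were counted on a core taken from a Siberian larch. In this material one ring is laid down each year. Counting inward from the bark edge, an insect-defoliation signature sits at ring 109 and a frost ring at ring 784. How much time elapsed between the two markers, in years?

675 yr

784 − 109 = 675 rings lie between the two events.
At one ring per year, 675 years elapsed between them.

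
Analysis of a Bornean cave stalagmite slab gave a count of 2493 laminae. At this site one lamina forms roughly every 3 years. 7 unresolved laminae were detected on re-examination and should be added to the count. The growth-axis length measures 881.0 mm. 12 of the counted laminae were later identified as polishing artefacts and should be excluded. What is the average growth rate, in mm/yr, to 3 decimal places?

0.118 mm/yr

True lamina count = 2493 − 12 + 7 = 2488.
2488 laminae at 3 years each span 2488 × 3 = 7464 years.
Extension rate ≈ 881.0 / 7464 = 0.118 mm/yr.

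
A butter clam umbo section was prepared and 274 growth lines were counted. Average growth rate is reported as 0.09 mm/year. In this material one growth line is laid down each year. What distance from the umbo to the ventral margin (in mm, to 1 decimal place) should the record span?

24.7 mm

The record spans 274 years at 0.09 mm per year.
274 years at 0.09 mm/year gives 0.09 × 274 = 24.7 mm.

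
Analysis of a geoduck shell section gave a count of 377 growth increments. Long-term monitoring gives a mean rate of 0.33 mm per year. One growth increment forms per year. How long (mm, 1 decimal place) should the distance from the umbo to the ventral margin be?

124.4 mm

The record spans 377 years at 0.33 mm per year.
377 years at 0.33 mm/year gives 0.33 × 377 = 124.4 mm.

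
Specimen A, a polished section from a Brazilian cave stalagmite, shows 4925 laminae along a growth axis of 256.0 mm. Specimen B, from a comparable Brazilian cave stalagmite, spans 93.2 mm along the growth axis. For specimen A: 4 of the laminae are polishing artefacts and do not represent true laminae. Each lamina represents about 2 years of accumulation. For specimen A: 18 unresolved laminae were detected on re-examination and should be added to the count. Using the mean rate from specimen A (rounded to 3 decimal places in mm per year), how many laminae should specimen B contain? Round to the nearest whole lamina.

1792 laminae

Specimen A: after corrections the count is 4925 − 4 + 18 = 4939 laminae.
Specimen A: at 2 years per lamina, 4939 × 2 = 9878 years.
A: Mean rate = 256.0 mm / 9878 years ≈ 0.026 mm/year.
Specimen B: 93.2 mm / 0.026 mm per year = 3584.62 years; at 2 years per lamina that is 3584.62 / 2 ≈ 1792 laminae.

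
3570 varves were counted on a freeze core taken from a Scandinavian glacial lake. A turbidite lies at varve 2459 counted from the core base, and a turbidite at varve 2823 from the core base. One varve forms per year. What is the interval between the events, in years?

364 years

Separation: 2823 − 2459 = 364 varves.
One varve per year makes the interval 364 years.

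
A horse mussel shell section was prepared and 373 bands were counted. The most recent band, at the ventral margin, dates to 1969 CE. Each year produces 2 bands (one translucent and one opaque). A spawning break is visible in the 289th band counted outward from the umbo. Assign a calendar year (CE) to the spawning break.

1927 CE

The spawning break sits at band 289 from the umbo, so 373 − 289 = 84 bands formed after it.
With 2 bands per year, 84 / 2 = 42 years.
Counting back 42 years from 1969 CE places the spawning break in 1969 − 42 = 1927 CE.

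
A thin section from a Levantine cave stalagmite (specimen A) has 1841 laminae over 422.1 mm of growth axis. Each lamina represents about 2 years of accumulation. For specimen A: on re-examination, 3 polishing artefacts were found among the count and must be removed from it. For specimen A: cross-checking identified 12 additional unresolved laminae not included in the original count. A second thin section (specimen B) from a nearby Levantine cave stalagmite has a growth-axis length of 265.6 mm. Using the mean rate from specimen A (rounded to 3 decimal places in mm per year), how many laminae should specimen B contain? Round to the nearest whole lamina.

Specimen A: correcting the raw count gives 1841 − 3 + 12 = 1850 true laminae.
Specimen A: multiplying by 2 years per lamina: 1850 × 2 = 3700 years.
A: Extension rate ≈ 422.1 / 3700 = 0.114 mm/year.
For B, 265.6 / 0.114 = 2329.82 years; at 2 years per lamina that is 2329.82 / 2 ≈ 1165 laminae.

1165 laminae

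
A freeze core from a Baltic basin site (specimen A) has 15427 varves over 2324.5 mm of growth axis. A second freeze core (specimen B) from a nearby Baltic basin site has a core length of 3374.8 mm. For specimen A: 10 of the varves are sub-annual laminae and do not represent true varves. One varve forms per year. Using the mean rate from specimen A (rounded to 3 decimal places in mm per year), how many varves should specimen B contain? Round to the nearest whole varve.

22350 varves

Specimen A: adjusted count: 15427 − 10 = 15417 varves.
A: Extension rate ≈ 2324.5 / 15417 = 0.151 mm per year.
Specimen B: 3374.8 mm / 0.151 mm per year = 22349.67 years ≈ 22350 varves.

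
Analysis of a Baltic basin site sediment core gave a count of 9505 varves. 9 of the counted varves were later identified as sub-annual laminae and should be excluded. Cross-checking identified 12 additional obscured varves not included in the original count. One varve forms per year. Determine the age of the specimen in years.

Correcting the raw count gives 9505 − 9 + 12 = 9508 true varves.
One varve per year makes the duration 9508 years.

9508 years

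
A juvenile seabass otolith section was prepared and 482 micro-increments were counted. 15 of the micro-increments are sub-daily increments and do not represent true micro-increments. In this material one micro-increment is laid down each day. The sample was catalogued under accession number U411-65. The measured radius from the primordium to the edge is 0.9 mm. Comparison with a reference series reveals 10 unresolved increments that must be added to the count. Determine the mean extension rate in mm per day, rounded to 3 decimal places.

0.002 mm per day

True micro-increment count = 482 − 15 + 10 = 477.
Mean rate = 0.9 mm / 477 days ≈ 0.002 mm per day.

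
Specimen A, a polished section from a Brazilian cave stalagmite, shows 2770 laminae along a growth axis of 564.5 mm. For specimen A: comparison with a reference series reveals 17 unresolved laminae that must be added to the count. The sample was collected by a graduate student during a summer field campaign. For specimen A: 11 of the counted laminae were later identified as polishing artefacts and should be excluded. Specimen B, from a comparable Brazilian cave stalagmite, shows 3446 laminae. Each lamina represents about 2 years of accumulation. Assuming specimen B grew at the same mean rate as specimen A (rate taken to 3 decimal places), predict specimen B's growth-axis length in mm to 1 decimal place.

703.0 mm

Specimen A: correcting the raw count gives 2770 − 11 + 17 = 2776 true laminae.
Specimen A: multiplying by 2 years per lamina: 2776 × 2 = 5552 years.
A: 564.5 mm over 5552 years gives 564.5 / 5552 ≈ 0.102 mm/yr.
Specimen B: at 2 years per lamina, 3446 × 2 = 6892 years. Length of B = 0.102 × 6892 = 703.0 mm.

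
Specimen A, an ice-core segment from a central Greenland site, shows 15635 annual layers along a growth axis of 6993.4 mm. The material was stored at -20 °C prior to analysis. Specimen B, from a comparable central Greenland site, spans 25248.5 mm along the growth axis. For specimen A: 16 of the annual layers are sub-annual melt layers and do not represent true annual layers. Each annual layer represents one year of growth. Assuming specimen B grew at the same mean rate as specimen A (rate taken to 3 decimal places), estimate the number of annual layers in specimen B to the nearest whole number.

56358 annual layers

Specimen A: true annual layer count = 15635 − 16 = 15619.
A: 6993.4 mm over 15619 years gives 6993.4 / 15619 ≈ 0.448 mm per year.
Specimen B: 25248.5 mm / 0.448 mm per year = 56358.26 years ≈ 56358 annual layers.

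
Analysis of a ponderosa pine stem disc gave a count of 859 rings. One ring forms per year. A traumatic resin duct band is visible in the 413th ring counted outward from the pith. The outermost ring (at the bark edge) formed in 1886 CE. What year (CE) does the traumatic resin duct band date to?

The traumatic resin duct band sits at ring 413 from the pith, so 859 − 413 = 446 rings formed after it.
1886 − 446 = 1440 CE.

1440 CE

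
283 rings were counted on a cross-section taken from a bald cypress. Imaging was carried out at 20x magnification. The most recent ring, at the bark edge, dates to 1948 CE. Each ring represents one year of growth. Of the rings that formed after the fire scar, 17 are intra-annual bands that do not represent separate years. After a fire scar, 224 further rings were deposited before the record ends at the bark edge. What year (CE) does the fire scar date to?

There are 224 rings younger than the fire scar.
224 − 17 false = 207 true rings after the fire scar.
1948 − 207 = 1741 CE.

1741 CE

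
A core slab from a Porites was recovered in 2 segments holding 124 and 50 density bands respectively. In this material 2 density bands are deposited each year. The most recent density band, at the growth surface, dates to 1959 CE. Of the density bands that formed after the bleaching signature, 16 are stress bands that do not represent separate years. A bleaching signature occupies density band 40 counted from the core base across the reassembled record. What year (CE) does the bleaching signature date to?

1900 CE

Total density bands = 124 + 50 = 174.
174 − 40 = 134 density bands lie beyond the bleaching signature toward the growth surface.
134 − 16 false = 118 true density bands after the bleaching signature.
118 density bands at 2 per year is 118 / 2 = 59 years.
1959 − 59 = 1900 CE.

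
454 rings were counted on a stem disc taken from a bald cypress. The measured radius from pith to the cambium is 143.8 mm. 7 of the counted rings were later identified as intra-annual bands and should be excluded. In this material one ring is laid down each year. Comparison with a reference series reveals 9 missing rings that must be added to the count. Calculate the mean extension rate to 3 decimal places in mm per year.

0.315 mm per year

Adjusted count: 454 − 7 + 9 = 456 rings.
Extension rate ≈ 143.8 / 456 = 0.315 mm per year.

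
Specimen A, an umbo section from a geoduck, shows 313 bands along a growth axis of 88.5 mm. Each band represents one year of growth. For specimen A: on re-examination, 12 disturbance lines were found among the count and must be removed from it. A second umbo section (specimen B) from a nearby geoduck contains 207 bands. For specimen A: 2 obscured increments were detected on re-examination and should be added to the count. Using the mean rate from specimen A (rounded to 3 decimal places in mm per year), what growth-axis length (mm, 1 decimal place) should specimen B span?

60.4 mm

Specimen A: correcting the raw count gives 313 − 12 + 2 = 303 true bands.
A: Mean rate = 88.5 mm / 303 years ≈ 0.292 mm/year.
B's length ≈ 0.292 × 207 = 60.4 mm.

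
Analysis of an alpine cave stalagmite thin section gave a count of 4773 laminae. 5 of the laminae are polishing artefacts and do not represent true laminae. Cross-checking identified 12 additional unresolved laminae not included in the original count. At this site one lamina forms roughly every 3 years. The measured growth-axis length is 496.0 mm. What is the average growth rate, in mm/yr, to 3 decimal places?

0.035 mm/yr

Adjusted count: 4773 − 5 + 12 = 4780 laminae.
Multiplying by 3 years per lamina: 4780 × 3 = 14340 years.
496.0 mm over 14340 years gives 496.0 / 14340 ≈ 0.035 mm/yr.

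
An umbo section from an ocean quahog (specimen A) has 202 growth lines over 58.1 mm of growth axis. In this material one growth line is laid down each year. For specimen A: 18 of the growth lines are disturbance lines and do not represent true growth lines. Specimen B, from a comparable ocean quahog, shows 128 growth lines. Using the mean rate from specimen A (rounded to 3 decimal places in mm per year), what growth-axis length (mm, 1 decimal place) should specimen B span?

40.4 mm

Specimen A: adjusted count: 202 − 18 = 184 growth lines.
A: 58.1 mm over 184 years gives 58.1 / 184 ≈ 0.316 mm/year.
Length of B = 0.316 × 128 = 40.4 mm.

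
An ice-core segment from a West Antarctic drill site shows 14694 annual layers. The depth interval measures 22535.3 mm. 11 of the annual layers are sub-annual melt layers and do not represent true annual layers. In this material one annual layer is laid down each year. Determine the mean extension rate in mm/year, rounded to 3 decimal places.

1.535 mm/year

True annual layer count = 14694 − 11 = 14683.
Mean rate = 22535.3 mm / 14683 years ≈ 1.535 mm/year.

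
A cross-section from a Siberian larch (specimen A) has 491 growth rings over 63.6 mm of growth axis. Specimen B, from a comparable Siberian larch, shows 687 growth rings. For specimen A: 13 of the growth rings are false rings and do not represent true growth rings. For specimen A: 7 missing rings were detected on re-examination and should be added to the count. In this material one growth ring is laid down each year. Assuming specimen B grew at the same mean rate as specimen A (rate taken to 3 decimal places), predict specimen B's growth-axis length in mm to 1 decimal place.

Specimen A: adjusted count: 491 − 13 + 7 = 485 growth rings.
A: 63.6 mm over 485 years gives 63.6 / 485 ≈ 0.131 mm per year.
For B, 0.131 mm/year × 687 years = 90.0 mm.

90.0 mm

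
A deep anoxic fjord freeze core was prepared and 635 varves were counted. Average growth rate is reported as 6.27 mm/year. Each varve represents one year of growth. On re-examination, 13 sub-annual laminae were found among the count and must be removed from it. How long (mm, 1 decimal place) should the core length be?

3899.9 mm

Adjusted count: 635 − 13 = 622 varves.
Predicted length = 6.27 mm/year × 622 years = 3899.9 mm.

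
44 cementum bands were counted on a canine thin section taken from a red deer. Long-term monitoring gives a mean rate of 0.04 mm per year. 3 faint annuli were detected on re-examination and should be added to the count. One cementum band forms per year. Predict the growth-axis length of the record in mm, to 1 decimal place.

1.9 mm

Adjusted count: 44 + 3 = 47 cementum bands.
Length ≈ 0.04 × 47 = 1.9 mm.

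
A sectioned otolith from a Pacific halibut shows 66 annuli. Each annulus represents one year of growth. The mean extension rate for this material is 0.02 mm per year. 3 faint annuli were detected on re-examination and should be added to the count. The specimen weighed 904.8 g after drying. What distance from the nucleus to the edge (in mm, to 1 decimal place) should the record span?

Adjusted count: 66 + 3 = 69 annuli.
69 years at 0.02 mm/year gives 0.02 × 69 = 1.4 mm.

1.4 mm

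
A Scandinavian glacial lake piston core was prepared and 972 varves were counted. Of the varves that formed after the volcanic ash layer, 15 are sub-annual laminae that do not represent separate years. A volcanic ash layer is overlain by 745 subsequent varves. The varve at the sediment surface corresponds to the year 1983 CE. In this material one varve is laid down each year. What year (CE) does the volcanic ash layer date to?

1253 CE

745 varves post-date the volcanic ash layer.
745 − 15 false = 730 true varves after the volcanic ash layer.
1983 − 730 = 1253 CE.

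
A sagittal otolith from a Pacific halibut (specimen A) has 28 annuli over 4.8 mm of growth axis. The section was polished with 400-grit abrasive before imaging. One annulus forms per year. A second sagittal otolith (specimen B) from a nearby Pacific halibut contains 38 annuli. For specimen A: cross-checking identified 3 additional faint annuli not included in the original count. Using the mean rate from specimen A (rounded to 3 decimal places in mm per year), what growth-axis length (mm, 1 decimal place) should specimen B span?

Specimen A: after corrections the count is 28 + 3 = 31 annuli.
A: Extension rate ≈ 4.8 / 31 = 0.155 mm/yr.
For B, 0.155 mm/year × 38 years = 5.9 mm.

5.9 mm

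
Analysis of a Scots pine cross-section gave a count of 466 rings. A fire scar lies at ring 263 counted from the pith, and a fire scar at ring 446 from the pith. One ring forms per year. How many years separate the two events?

183 years

The two markers are separated by 446 − 263 = 183 rings.
One ring per year makes the interval 183 years.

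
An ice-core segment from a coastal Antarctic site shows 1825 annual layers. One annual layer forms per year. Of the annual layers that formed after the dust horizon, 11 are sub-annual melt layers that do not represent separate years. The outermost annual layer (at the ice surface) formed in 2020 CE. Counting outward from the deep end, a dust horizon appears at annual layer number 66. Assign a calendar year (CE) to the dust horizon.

The dust horizon sits at annual layer 66 from the deep end, so 1825 − 66 = 1759 annual layers formed after it.
Excluding 11 false annual layers: 1759 − 11 = 1748.
Counting back 1748 years from 2020 CE places the dust horizon in 2020 − 1748 = 272 CE.

272 CE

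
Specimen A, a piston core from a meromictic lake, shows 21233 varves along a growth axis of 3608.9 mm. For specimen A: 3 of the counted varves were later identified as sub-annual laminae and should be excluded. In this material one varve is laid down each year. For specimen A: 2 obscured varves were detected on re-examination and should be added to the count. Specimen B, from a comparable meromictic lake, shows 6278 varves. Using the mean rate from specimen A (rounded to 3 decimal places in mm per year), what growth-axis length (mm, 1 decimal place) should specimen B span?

Specimen A: correcting the raw count gives 21233 − 3 + 2 = 21232 true varves.
A: Extension rate ≈ 3608.9 / 21232 = 0.170 mm/year.
Length of B = 0.170 × 6278 = 1067.3 mm.

1067.3 mm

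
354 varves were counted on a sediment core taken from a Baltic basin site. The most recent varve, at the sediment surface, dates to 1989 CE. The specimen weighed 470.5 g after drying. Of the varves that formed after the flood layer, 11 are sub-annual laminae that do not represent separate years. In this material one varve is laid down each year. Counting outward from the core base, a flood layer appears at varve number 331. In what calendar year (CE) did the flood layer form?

1977 CE

The flood layer sits at varve 331 from the core base, so 354 − 331 = 23 varves formed after it.
Removing the 11 false varves leaves 23 − 11 = 12 true varves beyond the flood layer.
The varve at the sediment surface is 1989 CE, so the flood layer dates to 1989 − 12 = 1977 CE.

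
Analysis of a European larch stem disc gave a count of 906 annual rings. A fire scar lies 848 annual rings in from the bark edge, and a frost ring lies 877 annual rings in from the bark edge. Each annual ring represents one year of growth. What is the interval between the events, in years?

29 yr

Separation: 877 − 848 = 29 annual rings.
That is 29 years at one annual ring per year.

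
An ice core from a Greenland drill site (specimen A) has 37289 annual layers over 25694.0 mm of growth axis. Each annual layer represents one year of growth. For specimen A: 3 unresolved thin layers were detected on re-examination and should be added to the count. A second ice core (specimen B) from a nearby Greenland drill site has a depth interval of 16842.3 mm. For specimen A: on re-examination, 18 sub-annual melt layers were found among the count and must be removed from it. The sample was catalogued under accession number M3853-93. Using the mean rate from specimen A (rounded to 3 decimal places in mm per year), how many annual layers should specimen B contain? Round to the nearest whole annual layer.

Specimen A: correcting the raw count gives 37289 − 18 + 3 = 37274 true annual layers.
A: Extension rate ≈ 25694.0 / 37274 = 0.689 mm per year.
For B, 16842.3 / 0.689 = 24444.56 years ≈ 24445 annual layers.

24445 annual layers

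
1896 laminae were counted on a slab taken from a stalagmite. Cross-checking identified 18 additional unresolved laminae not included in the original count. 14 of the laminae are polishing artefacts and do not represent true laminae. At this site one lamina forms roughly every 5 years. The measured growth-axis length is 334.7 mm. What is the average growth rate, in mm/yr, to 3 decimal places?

After corrections the count is 1896 − 14 + 18 = 1900 laminae.
At 5 years per lamina, 1900 × 5 = 9500 years.
334.7 mm over 9500 years gives 334.7 / 9500 ≈ 0.035 mm/yr.

0.035 mm/yr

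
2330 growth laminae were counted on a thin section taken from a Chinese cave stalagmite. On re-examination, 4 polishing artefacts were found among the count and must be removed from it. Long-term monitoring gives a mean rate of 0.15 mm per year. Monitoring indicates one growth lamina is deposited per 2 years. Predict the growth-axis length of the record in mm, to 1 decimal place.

True growth lamina count = 2330 − 4 = 2326.
At 2 years per growth lamina, 2326 × 2 = 4652 years.
Predicted length = 0.15 mm/year × 4652 years = 697.8 mm.

697.8 mm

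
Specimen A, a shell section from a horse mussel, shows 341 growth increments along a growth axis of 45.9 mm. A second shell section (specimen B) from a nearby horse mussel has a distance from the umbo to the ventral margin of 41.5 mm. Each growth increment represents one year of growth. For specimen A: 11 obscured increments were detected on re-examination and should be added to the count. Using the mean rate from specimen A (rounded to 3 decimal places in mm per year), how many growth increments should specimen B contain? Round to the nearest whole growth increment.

Specimen A: true growth increment count = 341 + 11 = 352.
A: Extension rate ≈ 45.9 / 352 = 0.130 mm/year.
B spans 41.5 / 0.130 = 319.23 years ≈ 319 growth increments.

319 growth increments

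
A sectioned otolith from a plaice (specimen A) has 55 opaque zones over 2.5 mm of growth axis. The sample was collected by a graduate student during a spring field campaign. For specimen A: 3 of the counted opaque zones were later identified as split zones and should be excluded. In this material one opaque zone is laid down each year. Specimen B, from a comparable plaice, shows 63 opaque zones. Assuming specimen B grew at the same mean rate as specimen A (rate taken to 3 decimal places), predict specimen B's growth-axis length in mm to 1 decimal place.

3.0 mm

Specimen A: after corrections the count is 55 − 3 = 52 opaque zones.
A: Extension rate ≈ 2.5 / 52 = 0.048 mm/yr.
For B, 0.048 mm/year × 63 years = 3.0 mm.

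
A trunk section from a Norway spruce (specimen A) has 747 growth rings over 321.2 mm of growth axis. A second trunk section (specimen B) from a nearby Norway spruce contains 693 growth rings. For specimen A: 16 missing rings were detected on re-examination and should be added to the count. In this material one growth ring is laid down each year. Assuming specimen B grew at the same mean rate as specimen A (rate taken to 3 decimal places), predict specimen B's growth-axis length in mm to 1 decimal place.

Specimen A: after corrections the count is 747 + 16 = 763 growth rings.
A: Extension rate ≈ 321.2 / 763 = 0.421 mm per year.
For B, 0.421 mm/year × 693 years = 291.8 mm.

291.8 mm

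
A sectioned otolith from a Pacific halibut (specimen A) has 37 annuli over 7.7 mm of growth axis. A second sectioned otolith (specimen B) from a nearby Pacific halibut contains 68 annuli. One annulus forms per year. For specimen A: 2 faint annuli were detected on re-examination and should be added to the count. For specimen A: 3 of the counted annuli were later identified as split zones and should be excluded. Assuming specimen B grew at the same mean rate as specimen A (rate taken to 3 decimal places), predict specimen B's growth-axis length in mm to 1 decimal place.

14.6 mm

Specimen A: adjusted count: 37 − 3 + 2 = 36 annuli.
A: Mean rate = 7.7 mm / 36 years ≈ 0.214 mm/year.
B's length ≈ 0.214 × 68 = 14.6 mm.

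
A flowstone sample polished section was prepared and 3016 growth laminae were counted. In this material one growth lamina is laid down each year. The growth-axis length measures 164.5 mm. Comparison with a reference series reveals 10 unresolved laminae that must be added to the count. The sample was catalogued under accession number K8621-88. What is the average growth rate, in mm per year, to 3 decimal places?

After corrections the count is 3016 + 10 = 3026 growth laminae.
164.5 mm over 3026 years gives 164.5 / 3026 ≈ 0.054 mm per year.

0.054 mm per year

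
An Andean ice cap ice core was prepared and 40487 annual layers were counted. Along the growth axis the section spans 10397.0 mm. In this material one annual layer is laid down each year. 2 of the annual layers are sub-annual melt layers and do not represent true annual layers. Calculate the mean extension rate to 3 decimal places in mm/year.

0.257 mm/year

Correcting the raw count gives 40487 − 2 = 40485 true annual layers.
10397.0 mm over 40485 years gives 10397.0 / 40485 ≈ 0.257 mm/year.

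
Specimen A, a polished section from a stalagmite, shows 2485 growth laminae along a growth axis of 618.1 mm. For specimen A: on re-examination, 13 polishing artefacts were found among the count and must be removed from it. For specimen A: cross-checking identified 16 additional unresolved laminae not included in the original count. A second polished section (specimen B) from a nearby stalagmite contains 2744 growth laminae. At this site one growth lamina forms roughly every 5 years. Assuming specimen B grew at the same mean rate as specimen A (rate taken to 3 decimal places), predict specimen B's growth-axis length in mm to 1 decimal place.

686.0 mm

Specimen A: adjusted count: 2485 − 13 + 16 = 2488 growth laminae.
Specimen A: 2488 growth laminae at 5 years each span 2488 × 5 = 12440 years.
A: Extension rate ≈ 618.1 / 12440 = 0.050 mm per year.
Specimen B: at 5 years per growth lamina, 2744 × 5 = 13720 years. B's length ≈ 0.050 × 13720 = 686.0 mm.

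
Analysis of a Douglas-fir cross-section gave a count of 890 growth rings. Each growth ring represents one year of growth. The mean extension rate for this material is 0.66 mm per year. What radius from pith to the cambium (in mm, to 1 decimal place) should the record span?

587.4 mm

890 years of growth are recorded.
Predicted length = 0.66 mm/year × 890 years = 587.4 mm.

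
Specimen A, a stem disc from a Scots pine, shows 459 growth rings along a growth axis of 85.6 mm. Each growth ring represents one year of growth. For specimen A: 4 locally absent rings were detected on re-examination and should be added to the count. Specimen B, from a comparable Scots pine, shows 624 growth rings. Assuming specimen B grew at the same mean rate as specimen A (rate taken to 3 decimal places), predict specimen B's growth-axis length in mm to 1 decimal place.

115.4 mm

Specimen A: correcting the raw count gives 459 + 4 = 463 true growth rings.
A: Extension rate ≈ 85.6 / 463 = 0.185 mm/yr.
Length of B = 0.185 × 624 = 115.4 mm.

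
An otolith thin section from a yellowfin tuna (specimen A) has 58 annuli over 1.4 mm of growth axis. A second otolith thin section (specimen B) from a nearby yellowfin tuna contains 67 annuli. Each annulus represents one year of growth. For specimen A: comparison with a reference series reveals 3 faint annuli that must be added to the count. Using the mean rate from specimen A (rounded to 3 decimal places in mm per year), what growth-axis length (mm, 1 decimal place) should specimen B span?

1.5 mm

Specimen A: true annulus count = 58 + 3 = 61.
A: Extension rate ≈ 1.4 / 61 = 0.023 mm per year.
B's length ≈ 0.023 × 67 = 1.5 mm.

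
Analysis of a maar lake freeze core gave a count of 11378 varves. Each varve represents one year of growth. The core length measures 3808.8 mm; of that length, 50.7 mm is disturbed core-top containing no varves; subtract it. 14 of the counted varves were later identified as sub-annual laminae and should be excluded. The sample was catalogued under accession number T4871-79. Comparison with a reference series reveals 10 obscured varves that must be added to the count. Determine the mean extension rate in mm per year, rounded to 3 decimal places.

0.330 mm per year

True varve count = 11378 − 14 + 10 = 11374.
Removing the 50.7 mm offcut leaves 3808.8 − 50.7 = 3758.1 mm.
3758.1 mm over 11374 years gives 3758.1 / 11374 ≈ 0.330 mm per year.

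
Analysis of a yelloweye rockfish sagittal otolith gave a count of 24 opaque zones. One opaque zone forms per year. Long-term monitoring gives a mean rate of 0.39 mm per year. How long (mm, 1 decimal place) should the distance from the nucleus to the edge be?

9.4 mm

The record spans 24 years at 0.39 mm per year.
24 years at 0.39 mm/year gives 0.39 × 24 = 9.4 mm.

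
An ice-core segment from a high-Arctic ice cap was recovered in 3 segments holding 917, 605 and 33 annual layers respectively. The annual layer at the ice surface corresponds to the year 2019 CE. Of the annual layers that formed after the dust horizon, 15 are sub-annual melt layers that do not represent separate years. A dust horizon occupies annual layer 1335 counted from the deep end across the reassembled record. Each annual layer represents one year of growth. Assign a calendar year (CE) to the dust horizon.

Total annual layers = 917 + 605 + 33 = 1555.
Between annual layer 1335 and the ice surface there are 1555 − 1335 = 220 annual layers.
Excluding 15 false annual layers: 220 − 15 = 205.
Counting back 205 years from 2019 CE places the dust horizon in 2019 − 205 = 1814 CE.

1814 CE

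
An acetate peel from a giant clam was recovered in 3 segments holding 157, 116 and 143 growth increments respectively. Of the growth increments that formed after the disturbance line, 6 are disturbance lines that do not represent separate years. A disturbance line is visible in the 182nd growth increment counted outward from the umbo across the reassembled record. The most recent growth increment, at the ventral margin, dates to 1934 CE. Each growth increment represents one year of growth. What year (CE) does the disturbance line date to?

1706 CE

Total growth increments = 157 + 116 + 143 = 416.
Between growth increment 182 and the ventral margin there are 416 − 182 = 234 growth increments.
234 − 6 false = 228 true growth increments after the disturbance line.
The growth increment at the ventral margin is 1934 CE, so the disturbance line dates to 1934 − 228 = 1706 CE.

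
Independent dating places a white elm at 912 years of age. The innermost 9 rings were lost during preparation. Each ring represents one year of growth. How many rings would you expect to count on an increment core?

Expected rings over 912 years: 912.
912 − 9 missed = 903 rings expected in the prepared section.

903 rings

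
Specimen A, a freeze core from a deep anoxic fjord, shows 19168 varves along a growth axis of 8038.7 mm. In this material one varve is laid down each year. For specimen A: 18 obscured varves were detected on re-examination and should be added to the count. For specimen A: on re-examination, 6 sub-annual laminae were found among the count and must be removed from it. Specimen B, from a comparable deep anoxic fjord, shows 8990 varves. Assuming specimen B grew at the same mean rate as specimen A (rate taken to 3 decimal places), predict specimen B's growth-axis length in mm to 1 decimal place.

3766.8 mm

Specimen A: true varve count = 19168 − 6 + 18 = 19180.
A: 8038.7 mm over 19180 years gives 8038.7 / 19180 ≈ 0.419 mm/yr.
B's length ≈ 0.419 × 8990 = 3766.8 mm.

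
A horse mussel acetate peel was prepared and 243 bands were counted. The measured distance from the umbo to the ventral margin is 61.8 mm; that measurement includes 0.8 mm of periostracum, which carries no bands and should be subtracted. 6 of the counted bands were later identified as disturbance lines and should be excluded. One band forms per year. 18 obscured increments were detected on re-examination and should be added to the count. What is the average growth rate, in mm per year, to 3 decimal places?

Adjusted count: 243 − 6 + 18 = 255 bands.
Removing the 0.8 mm offcut leaves 61.8 − 0.8 = 61.0 mm.
Mean rate = 61.0 mm / 255 years ≈ 0.239 mm per year.

0.239 mm per year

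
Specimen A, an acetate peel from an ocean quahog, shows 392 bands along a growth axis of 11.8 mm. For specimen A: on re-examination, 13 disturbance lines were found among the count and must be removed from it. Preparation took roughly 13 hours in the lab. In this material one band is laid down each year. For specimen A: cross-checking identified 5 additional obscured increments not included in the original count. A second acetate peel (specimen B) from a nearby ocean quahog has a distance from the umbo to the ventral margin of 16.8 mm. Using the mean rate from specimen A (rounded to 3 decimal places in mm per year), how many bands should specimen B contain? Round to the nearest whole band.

542 bands

Specimen A: after corrections the count is 392 − 13 + 5 = 384 bands.
A: 11.8 mm over 384 years gives 11.8 / 384 ≈ 0.031 mm/yr.
B spans 16.8 / 0.031 = 541.94 years ≈ 542 bands.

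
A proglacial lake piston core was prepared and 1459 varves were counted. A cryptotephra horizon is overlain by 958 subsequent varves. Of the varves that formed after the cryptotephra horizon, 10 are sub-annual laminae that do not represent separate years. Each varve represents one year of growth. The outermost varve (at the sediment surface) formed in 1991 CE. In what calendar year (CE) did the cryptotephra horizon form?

1043 CE

958 varves formed after the cryptotephra horizon.
958 − 10 false = 948 true varves after the cryptotephra horizon.
1991 − 948 = 1043 CE.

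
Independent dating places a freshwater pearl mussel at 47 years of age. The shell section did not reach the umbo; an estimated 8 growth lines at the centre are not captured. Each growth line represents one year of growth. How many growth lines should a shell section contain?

39 growth lines

Expected growth lines over 47 years: 47.
Subtracting the 8 growth lines not captured gives 47 − 8 = 39 growth lines in the record.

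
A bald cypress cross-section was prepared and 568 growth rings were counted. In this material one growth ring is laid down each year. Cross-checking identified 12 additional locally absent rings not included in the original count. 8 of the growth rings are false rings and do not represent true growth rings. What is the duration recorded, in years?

True growth ring count = 568 − 8 + 12 = 572.
One growth ring per year makes the duration 572 years.

572 years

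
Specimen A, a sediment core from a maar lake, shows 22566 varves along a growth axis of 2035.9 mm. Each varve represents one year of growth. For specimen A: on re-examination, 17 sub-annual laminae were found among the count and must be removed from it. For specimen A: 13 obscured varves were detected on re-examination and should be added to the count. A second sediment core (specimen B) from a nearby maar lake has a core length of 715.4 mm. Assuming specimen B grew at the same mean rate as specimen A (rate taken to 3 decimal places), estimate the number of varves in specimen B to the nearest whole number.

7949 varves

Specimen A: adjusted count: 22566 − 17 + 13 = 22562 varves.
A: Mean rate = 2035.9 mm / 22562 years ≈ 0.090 mm/yr.
For B, 715.4 / 0.090 = 7948.89 years ≈ 7949 varves.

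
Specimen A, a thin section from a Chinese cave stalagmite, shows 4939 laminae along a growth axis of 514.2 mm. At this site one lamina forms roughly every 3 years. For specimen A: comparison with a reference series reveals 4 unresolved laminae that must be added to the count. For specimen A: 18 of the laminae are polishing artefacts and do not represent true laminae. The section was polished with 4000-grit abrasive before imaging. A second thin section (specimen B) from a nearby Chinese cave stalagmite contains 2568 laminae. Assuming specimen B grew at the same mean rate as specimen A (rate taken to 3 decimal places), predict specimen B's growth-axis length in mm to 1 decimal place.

Specimen A: adjusted count: 4939 − 18 + 4 = 4925 laminae.
Specimen A: at 3 years per lamina, 4925 × 3 = 14775 years.
A: Extension rate ≈ 514.2 / 14775 = 0.035 mm/year.
Specimen B: 2568 laminae at 3 years each span 2568 × 3 = 7704 years. B's length ≈ 0.035 × 7704 = 269.6 mm.

269.6 mm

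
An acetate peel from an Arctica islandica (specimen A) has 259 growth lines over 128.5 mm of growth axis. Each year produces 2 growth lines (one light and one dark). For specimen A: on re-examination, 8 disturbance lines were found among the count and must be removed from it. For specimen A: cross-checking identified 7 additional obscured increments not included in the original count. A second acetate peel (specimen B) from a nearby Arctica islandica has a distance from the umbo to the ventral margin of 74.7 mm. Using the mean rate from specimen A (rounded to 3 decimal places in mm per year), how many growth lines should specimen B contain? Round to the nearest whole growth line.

Specimen A: correcting the raw count gives 259 − 8 + 7 = 258 true growth lines.
Specimen A: 258 growth lines at 2 per year is 258 / 2 = 129 years.
A: Extension rate ≈ 128.5 / 129 = 0.996 mm per year.
Specimen B: 74.7 mm / 0.996 mm per year = 75.00 years; at 2 growth lines per year that is 75.00 × 2 ≈ 150 growth lines.

150 growth lines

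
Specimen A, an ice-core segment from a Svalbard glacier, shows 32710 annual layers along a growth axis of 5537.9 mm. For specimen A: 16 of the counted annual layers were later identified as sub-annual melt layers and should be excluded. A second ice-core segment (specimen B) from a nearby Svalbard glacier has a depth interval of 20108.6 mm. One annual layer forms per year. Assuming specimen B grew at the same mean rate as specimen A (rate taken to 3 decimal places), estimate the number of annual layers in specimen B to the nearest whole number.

Specimen A: adjusted count: 32710 − 16 = 32694 annual layers.
A: Extension rate ≈ 5537.9 / 32694 = 0.169 mm per year.
For B, 20108.6 / 0.169 = 118985.80 years ≈ 118986 annual layers.

118986 annual layers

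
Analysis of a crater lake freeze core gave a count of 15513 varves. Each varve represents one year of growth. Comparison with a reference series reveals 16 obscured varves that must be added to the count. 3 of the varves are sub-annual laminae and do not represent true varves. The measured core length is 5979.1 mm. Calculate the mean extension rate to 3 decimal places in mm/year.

True varve count = 15513 − 3 + 16 = 15526.
5979.1 mm over 15526 years gives 5979.1 / 15526 ≈ 0.385 mm/year.

0.385 mm/year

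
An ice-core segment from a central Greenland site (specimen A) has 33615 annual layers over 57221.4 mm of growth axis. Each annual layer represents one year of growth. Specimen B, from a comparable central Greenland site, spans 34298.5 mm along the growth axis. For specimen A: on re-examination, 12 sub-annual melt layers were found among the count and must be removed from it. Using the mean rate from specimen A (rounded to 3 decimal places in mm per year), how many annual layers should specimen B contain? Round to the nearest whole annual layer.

20140 annual layers

Specimen A: after corrections the count is 33615 − 12 = 33603 annual layers.
A: Mean rate = 57221.4 mm / 33603 years ≈ 1.703 mm/yr.
B spans 34298.5 / 1.703 = 20140.05 years ≈ 20140 annual layers.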